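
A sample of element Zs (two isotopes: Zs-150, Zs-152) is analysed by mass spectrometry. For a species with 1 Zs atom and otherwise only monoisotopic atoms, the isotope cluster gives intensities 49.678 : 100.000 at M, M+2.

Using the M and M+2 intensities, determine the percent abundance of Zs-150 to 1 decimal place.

33.2%

If p is the fraction of Zs that is Zs-150, then I(M+2)/I(M) = [C(1,1)·p^0·(1−p)] / p^1 = 1·(1−p)/p = 100.000/49.678 = 2.0130
(1−p)/p = 2.0130/1 = 2.0130  ⇒  p = 1/(1 + 2.0130) = 0.3319
Zs-150: 33.2%, Zs-152: 66.8%.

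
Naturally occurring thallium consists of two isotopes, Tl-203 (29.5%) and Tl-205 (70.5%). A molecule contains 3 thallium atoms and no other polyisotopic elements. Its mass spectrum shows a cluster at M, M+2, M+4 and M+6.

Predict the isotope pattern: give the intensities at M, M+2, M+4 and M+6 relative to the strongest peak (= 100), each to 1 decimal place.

Expanding (0.295 + 0.705)^3:
P(M) = 0.295^3 = 0.025672
P(M+2) = 3 × 0.295^2 × 0.705^1 = 0.184058
P(M+4) = 3 × 0.295^1 × 0.705^2 = 0.439867
P(M+6) = 0.705^3 = 0.350403
The M+4 peak is largest (0.439867); scaling to 100 gives 5.8 : 41.8 : 100.0 : 79.7.

5.8 : 41.8 : 100.0 : 79.7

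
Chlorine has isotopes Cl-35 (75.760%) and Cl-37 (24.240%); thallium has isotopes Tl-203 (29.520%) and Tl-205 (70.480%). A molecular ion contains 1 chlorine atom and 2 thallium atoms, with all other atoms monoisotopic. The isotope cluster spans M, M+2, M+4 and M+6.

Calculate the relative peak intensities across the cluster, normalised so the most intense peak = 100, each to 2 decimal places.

Chlorine pattern (n=1): 0.7576 : 0.2424
Thallium pattern (n=2): 0.08714304 : 0.41611392 : 0.49674304
Convolve the two distributions (both contribute in 2-u steps):
  M: 0.7576×0.08714304 = 0.066020
  M+2: 0.7576×0.41611392 + 0.2424×0.08714304 = 0.336371
  M+4: 0.7576×0.49674304 + 0.2424×0.41611392 = 0.477199
  M+6: 0.2424×0.49674304 = 0.120411
Scale to base peak (0.477199) = 100: 13.83 : 70.49 : 100.00 : 25.23

13.83 : 70.49 : 100.00 : 25.23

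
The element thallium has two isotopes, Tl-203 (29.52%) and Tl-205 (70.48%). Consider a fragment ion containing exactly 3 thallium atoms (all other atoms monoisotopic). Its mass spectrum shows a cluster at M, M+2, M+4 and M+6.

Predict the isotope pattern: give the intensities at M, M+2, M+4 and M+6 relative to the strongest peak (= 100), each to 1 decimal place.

5.8 : 41.9 : 100.0 : 79.6

Expanding (0.2952 + 0.7048)^3:
P(M) = 0.2952^3 = 0.025725
P(M+2) = 3 × 0.2952^2 × 0.7048^1 = 0.184255
P(M+4) = 3 × 0.2952^1 × 0.7048^2 = 0.439916
P(M+6) = 0.7048^3 = 0.350104
The M+4 peak is largest (0.439916); scaling to 100 gives 5.8 : 41.9 : 100.0 : 79.6.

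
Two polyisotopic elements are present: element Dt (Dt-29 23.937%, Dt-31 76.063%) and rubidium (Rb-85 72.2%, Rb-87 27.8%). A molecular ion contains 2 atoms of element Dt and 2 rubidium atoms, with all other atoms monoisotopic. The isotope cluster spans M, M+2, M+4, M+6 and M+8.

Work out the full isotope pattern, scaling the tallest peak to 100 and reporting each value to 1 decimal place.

6.6 : 47.1 : 100.0 : 57.6 : 9.9

Element Dt pattern (n=2): 0.057298 : 0.36414401 : 0.578558
Rubidium pattern (n=2): 0.521284 : 0.401432 : 0.077284
Convolve the two distributions (both contribute in 2-u steps):
  M: 0.057298×0.521284 = 0.029869
  M+2: 0.057298×0.401432 + 0.36414401×0.521284 = 0.212824
  M+4: 0.057298×0.077284 + 0.36414401×0.401432 + 0.578558×0.521284 = 0.452200
  M+6: 0.36414401×0.077284 + 0.578558×0.401432 = 0.260394
  M+8: 0.578558×0.077284 = 0.044713
Scale to base peak (0.452200) = 100: 6.6 : 47.1 : 100.0 : 57.6 : 9.9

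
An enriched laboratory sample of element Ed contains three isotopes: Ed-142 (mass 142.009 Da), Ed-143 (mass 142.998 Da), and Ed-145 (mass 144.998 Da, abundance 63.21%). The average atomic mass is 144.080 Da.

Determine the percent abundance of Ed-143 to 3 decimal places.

Let x and y be the fractions of Ed-142 and Ed-143. Then x + y = 1 − 0.6321 = 0.3679 and 142.009x + 142.998y = 144.080 − 0.6321×144.998 = 52.4267642.
Substituting: 142.009x + 142.998(0.3679 − x) = 52.4267642
(142.009 − 142.998)x = -0.1822  ⇒  x = 0.18423, y = 0.18367
Ed-142: 18.423%, Ed-143: 18.367%.

18.367%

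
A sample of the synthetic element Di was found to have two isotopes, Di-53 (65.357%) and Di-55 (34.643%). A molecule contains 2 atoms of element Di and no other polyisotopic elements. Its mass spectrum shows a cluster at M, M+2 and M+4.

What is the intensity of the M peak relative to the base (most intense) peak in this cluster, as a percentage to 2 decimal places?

(0.65357 + 0.34643)^2 gives M 0.4272, M+2 0.4528, M+4 0.1200; the largest is M+2.
P(M+2) = C(2,1) × 0.65357^1 × 0.34643^1 = 2 × 0.65357 × 0.34643 = 0.452833 (base)
P(M) = C(2,0) × 0.65357^2 × 0.34643^0 = 1 × 0.42715374 × 1.0000 = 0.427154
Relative intensity = 0.427154 / 0.452833 × 100 = 94.33

94.33%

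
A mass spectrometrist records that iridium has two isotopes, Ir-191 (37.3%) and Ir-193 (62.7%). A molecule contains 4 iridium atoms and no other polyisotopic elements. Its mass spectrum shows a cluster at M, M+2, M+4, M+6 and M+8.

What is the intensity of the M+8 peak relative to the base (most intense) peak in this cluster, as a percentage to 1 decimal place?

42.0%

(0.373 + 0.627)^4 gives M 0.0194, M+2 0.1302, M+4 0.3282, M+6 0.3678, M+8 0.1546; the largest is M+6.
P(M+6) = C(4,3) × 0.373^1 × 0.627^3 = 4 × 0.3730 × 0.24649188 = 0.367766 (base)
P(M+8) = C(4,4) × 0.373^0 × 0.627^4 = 1 × 1.0000 × 0.15455041 = 0.154550
Relative intensity = 0.154550 / 0.367766 × 100 = 42.0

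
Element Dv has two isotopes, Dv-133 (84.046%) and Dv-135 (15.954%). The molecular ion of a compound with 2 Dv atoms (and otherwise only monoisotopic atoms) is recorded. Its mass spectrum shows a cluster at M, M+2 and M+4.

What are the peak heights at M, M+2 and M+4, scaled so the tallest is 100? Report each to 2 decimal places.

Each Dv atom is independently Dv-133 (p = 0.84046) or Dv-135 (q = 0.15954); the cluster is the binomial expansion (p + q)^2.
P(M) = 0.84046^2 = 0.706373
P(M+2) = 2 × 0.84046^1 × 0.15954^1 = 0.268174
P(M+4) = 0.15954^2 = 0.025453
The M peak is largest (0.706373); scaling to 100 gives 100.00 : 37.96 : 3.60.

100.00 : 37.96 : 3.60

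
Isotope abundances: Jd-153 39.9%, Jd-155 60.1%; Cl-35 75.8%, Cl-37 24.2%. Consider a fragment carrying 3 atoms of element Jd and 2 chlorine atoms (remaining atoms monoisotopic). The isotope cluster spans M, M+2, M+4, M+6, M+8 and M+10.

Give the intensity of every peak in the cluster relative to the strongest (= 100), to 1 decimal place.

Element Jd pattern (n=3): 0.0635212 : 0.2870394 : 0.4323576 : 0.2170818
Chlorine pattern (n=2): 0.574564 : 0.366872 : 0.058564
Convolve the two distributions (both contribute in 2-u steps):
  M: 0.0635212×0.574564 = 0.036497
  M+2: 0.0635212×0.366872 + 0.2870394×0.574564 = 0.188227
  M+4: 0.0635212×0.058564 + 0.2870394×0.366872 + 0.4323576×0.574564 = 0.357444
  M+6: 0.2870394×0.058564 + 0.4323576×0.366872 + 0.2170818×0.574564 = 0.300157
  M+8: 0.4323576×0.058564 + 0.2170818×0.366872 = 0.104962
  M+10: 0.2170818×0.058564 = 0.012713
Scale to base peak (0.357444) = 100: 10.2 : 52.7 : 100.0 : 84.0 : 29.4 : 3.6

10.2 : 52.7 : 100.0 : 84.0 : 29.4 : 3.6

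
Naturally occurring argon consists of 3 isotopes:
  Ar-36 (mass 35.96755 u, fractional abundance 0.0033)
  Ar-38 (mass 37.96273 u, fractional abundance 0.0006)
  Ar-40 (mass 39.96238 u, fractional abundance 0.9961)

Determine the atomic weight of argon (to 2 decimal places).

Ar = Σ fᵢ·mᵢ = 0.0033 × 35.96755 + 0.0006 × 37.96273 + 0.9961 × 39.96238
= 0.118693 + 0.022778 + 39.806527 = 39.947998 u

39.95 u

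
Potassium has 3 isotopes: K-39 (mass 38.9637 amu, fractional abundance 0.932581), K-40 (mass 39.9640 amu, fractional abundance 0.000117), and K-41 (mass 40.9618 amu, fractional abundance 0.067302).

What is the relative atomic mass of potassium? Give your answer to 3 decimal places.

Weight each isotope mass by its fractional abundance: 0.932581 × 38.9637 + 0.000117 × 39.9640 + 0.067302 × 40.9618
= 36.33681 + 0.00468 + 2.75681 = 39.09830 amu

39.098 amu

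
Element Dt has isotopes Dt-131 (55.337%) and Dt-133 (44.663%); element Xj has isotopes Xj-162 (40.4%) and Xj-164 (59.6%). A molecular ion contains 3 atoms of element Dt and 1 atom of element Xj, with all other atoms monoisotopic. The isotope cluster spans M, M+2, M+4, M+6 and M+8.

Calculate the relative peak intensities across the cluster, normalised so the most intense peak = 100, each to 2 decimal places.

Element Dt pattern (n=3): 0.16945205 : 0.41029891 : 0.33115602 : 0.08909302
Element Xj pattern (n=1): 0.4040 : 0.5960
Convolve the two distributions (both contribute in 2-u steps):
  M: 0.16945205×0.4040 = 0.068459
  M+2: 0.16945205×0.5960 + 0.41029891×0.4040 = 0.266754
  M+4: 0.41029891×0.5960 + 0.33115602×0.4040 = 0.378325
  M+6: 0.33115602×0.5960 + 0.08909302×0.4040 = 0.233363
  M+8: 0.08909302×0.5960 = 0.053099
Scale to base peak (0.378325) = 100: 18.10 : 70.51 : 100.00 : 61.68 : 14.04

18.10 : 70.51 : 100.00 : 61.68 : 14.04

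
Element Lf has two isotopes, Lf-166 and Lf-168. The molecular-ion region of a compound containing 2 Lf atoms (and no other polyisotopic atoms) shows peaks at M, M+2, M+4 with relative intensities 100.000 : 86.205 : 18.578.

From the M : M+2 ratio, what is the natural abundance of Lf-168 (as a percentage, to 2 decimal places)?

Let p = fractional abundance of Lf-166. I(M+2)/I(M) = [C(2,1)·p^1·(1−p)] / p^2 = 2·(1−p)/p = 86.205/100.000 = 0.8620
(1−p)/p = 0.8620/2 = 0.4310  ⇒  p = 1/(1 + 0.4310) = 0.6988
Lf-166: 69.88%, Lf-168: 30.12%.

30.12%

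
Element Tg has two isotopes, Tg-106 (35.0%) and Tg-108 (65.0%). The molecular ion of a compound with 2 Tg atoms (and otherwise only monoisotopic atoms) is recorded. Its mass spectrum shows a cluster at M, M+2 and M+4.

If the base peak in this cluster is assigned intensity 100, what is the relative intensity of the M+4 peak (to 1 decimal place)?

(0.350 + 0.650)^2 gives M 0.1225, M+2 0.4550, M+4 0.4225; the largest is M+2.
P(M+2) = C(2,1) × 0.350^1 × 0.650^1 = 2 × 0.3500 × 0.6500 = 0.455000 (base)
P(M+4) = C(2,2) × 0.350^0 × 0.650^2 = 1 × 1.0000 × 0.4225 = 0.422500
Relative intensity = 0.422500 / 0.455000 × 100 = 92.9

92.9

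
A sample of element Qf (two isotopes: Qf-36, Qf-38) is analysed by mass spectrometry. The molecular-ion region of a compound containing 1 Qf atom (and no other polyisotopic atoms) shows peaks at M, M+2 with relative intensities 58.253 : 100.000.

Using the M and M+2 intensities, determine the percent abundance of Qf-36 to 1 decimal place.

If p is the fraction of Qf that is Qf-36, then I(M+2)/I(M) = [C(1,1)·p^0·(1−p)] / p^1 = 1·(1−p)/p = 100.000/58.253 = 1.7166
(1−p)/p = 1.7166/1 = 1.7166  ⇒  p = 1/(1 + 1.7166) = 0.3681
Qf-36: 36.8%, Qf-38: 63.2%.

36.8%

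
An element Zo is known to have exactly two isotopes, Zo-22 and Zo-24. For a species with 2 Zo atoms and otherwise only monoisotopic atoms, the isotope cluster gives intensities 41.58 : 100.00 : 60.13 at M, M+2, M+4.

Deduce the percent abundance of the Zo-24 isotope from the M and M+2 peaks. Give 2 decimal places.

54.60%

If p is the fraction of Zo that is Zo-22, then I(M+2)/I(M) = [C(2,1)·p^1·(1−p)] / p^2 = 2·(1−p)/p = 100.00/41.58 = 2.4050
(1−p)/p = 2.4050/2 = 1.2025  ⇒  p = 1/(1 + 1.2025) = 0.4540
Zo-22: 45.40%, Zo-24: 54.60%.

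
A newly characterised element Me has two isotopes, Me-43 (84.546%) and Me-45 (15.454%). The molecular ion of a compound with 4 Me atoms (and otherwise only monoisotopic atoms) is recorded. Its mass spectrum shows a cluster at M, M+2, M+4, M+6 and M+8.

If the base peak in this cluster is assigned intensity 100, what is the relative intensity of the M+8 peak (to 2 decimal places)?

(0.84546 + 0.15454)^4 gives M 0.5109, M+2 0.3736, M+4 0.1024, M+6 0.0125, M+8 0.0006; the largest is M.
P(M) = C(4,0) × 0.84546^4 × 0.15454^0 = 1 × 0.51094277 × 1.0000 = 0.510943 (base)
P(M+8) = C(4,4) × 0.84546^0 × 0.15454^4 = 1 × 1.0000 × 0.00057038 = 0.000570
Relative intensity = 0.000570 / 0.510943 × 100 = 0.11

0.11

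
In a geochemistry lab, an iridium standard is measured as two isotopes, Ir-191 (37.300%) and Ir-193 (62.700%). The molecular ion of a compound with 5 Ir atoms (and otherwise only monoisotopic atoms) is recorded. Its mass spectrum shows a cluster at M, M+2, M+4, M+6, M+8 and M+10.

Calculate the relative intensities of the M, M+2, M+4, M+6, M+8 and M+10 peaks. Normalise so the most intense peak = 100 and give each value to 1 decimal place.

2.1 : 17.7 : 59.5 : 100.0 : 84.0 : 28.3

The 5 Ir atoms are independent, so intensities follow the terms of (0.37300 + 0.62700)^5.
P(M) = 0.37300^5 = 0.007220
P(M+2) = 5 × 0.37300^4 × 0.62700^1 = 0.060684
P(M+4) = 10 × 0.37300^3 × 0.62700^2 = 0.204015
P(M+6) = 10 × 0.37300^2 × 0.62700^3 = 0.342942
P(M+8) = 5 × 0.37300^1 × 0.62700^4 = 0.288237
P(M+10) = 0.62700^5 = 0.096903
The M+6 peak is largest (0.342942); scaling to 100 gives 2.1 : 17.7 : 59.5 : 100.0 : 84.0 : 28.3.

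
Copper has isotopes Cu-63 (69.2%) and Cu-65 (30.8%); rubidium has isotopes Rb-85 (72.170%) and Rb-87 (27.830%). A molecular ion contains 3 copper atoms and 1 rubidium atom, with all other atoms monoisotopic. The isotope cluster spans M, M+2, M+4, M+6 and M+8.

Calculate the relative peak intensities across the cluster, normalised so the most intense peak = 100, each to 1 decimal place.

58.1 : 100.0 : 64.5 : 18.4 : 2.0

Copper pattern (n=3): 0.33137389 : 0.44247034 : 0.19693766 : 0.02921811
Rubidium pattern (n=1): 0.7217 : 0.2783
Convolve the two distributions (both contribute in 2-u steps):
  M: 0.33137389×0.7217 = 0.239153
  M+2: 0.33137389×0.2783 + 0.44247034×0.7217 = 0.411552
  M+4: 0.44247034×0.2783 + 0.19693766×0.7217 = 0.265269
  M+6: 0.19693766×0.2783 + 0.02921811×0.7217 = 0.075894
  M+8: 0.02921811×0.2783 = 0.008131
Scale to base peak (0.411552) = 100: 58.1 : 100.0 : 64.5 : 18.4 : 2.0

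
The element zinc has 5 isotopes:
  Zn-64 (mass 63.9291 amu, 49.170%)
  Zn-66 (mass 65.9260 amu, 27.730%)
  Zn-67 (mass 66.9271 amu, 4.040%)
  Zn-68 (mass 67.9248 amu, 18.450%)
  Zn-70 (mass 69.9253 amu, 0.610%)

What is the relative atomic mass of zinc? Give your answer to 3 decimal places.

65.378 amu

Ar = Σ fᵢ·mᵢ = 0.49170 × 63.9291 + 0.27730 × 65.9260 + 0.04040 × 66.9271 + 0.18450 × 67.9248 + 0.00610 × 69.9253
= 31.43394 + 18.28128 + 2.70385 + 12.53213 + 0.42654 = 65.37774 amu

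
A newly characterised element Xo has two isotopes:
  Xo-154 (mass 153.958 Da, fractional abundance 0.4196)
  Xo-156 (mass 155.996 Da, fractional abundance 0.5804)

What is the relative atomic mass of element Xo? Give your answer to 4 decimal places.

Weight each isotope mass by its fractional abundance: 0.4196 × 153.958 + 0.5804 × 155.996
= 64.60078 + 90.54008 = 155.14086 Da

155.1409 Da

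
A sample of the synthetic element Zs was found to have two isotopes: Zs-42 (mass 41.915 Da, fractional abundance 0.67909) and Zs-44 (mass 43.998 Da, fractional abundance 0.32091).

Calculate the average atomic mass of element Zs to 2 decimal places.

42.58 Da

The abundance-weighted mean is 0.67909 × 41.915 + 0.32091 × 43.998
= 28.4641 + 14.1194 = 42.5835 Da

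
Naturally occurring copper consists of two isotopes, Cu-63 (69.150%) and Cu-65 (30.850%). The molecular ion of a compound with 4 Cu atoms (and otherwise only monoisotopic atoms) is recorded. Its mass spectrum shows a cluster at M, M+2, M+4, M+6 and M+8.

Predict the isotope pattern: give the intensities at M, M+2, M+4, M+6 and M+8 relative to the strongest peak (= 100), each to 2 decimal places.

Each Cu atom is independently Cu-63 (p = 0.69150) or Cu-65 (q = 0.30850); the cluster is the binomial expansion (p + q)^4.
P(M) = 0.69150^4 = 0.228649
P(M+2) = 4 × 0.69150^3 × 0.30850^1 = 0.408030
P(M+4) = 6 × 0.69150^2 × 0.30850^2 = 0.273052
P(M+6) = 4 × 0.69150^1 × 0.30850^3 = 0.081212
P(M+8) = 0.30850^4 = 0.009058
The M+2 peak is largest (0.408030); scaling to 100 gives 56.04 : 100.00 : 66.92 : 19.90 : 2.22.

56.04 : 100.00 : 66.92 : 19.90 : 2.22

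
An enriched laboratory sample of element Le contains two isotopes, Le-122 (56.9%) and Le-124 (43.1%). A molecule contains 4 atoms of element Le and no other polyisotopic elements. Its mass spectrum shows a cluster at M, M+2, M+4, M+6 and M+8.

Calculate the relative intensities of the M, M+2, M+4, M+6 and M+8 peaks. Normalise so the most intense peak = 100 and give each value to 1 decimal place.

29.0 : 88.0 : 100.0 : 50.5 : 9.6

The 4 Le atoms are independent, so intensities follow the terms of (0.569 + 0.431)^4.
P(M) = 0.569^4 = 0.104821
P(M+2) = 4 × 0.569^3 × 0.431^1 = 0.317595
P(M+4) = 6 × 0.569^2 × 0.431^2 = 0.360853
P(M+6) = 4 × 0.569^1 × 0.431^3 = 0.182223
P(M+8) = 0.431^4 = 0.034507
The M+4 peak is largest (0.360853); scaling to 100 gives 29.0 : 88.0 : 100.0 : 50.5 : 9.6.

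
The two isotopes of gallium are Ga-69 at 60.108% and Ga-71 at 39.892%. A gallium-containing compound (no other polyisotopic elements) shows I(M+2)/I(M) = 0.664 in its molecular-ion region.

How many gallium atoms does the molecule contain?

1

For n independent Ga atoms, I(M+2)/I(M) = n · (abundance Ga-71) / (abundance Ga-69) = n · 0.39892/0.60108.
n = 0.664 × 0.60108/0.39892 = 1.00 ≈ 1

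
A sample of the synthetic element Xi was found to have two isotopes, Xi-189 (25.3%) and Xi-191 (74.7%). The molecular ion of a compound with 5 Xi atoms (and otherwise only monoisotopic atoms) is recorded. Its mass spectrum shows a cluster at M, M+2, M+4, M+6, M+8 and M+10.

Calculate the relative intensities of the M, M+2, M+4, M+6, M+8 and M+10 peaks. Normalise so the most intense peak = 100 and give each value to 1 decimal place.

0.3 : 3.9 : 22.9 : 67.7 : 100.0 : 59.1

Expanding (0.253 + 0.747)^5:
P(M) = 0.253^5 = 0.001037
P(M+2) = 5 × 0.253^4 × 0.747^1 = 0.015303
P(M+4) = 10 × 0.253^3 × 0.747^2 = 0.090366
P(M+6) = 10 × 0.253^2 × 0.747^3 = 0.266810
P(M+8) = 5 × 0.253^1 × 0.747^4 = 0.393888
P(M+10) = 0.747^5 = 0.232596
The M+8 peak is largest (0.393888); scaling to 100 gives 0.3 : 3.9 : 22.9 : 67.7 : 100.0 : 59.1.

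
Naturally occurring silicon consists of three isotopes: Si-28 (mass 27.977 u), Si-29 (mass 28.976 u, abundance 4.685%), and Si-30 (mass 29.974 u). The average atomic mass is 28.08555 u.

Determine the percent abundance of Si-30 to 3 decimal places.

The remaining 95.315% is split between Si-28 (fraction x) and Si-30 (fraction 0.95315 − x).
Substituting: 27.977x + 29.974(0.95315 − x) = 26.7280244
(27.977 − 29.974)x = -1.8416937  ⇒  x = 0.92223, y = 0.03092
Si-28: 92.223%, Si-30: 3.092%.

3.092%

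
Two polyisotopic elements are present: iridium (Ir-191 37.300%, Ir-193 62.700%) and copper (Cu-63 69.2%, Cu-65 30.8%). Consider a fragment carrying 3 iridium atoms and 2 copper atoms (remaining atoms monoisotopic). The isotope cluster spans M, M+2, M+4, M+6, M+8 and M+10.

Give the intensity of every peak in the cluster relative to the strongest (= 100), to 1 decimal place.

Iridium pattern (n=3): 0.05189512 : 0.26170165 : 0.43991135 : 0.24649188
Copper pattern (n=2): 0.478864 : 0.426272 : 0.094864
Convolve the two distributions (both contribute in 2-u steps):
  M: 0.05189512×0.478864 = 0.024851
  M+2: 0.05189512×0.426272 + 0.26170165×0.478864 = 0.147441
  M+4: 0.05189512×0.094864 + 0.26170165×0.426272 + 0.43991135×0.478864 = 0.327137
  M+6: 0.26170165×0.094864 + 0.43991135×0.426272 + 0.24649188×0.478864 = 0.330384
  M+8: 0.43991135×0.094864 + 0.24649188×0.426272 = 0.146804
  M+10: 0.24649188×0.094864 = 0.023383
Scale to base peak (0.330384) = 100: 7.5 : 44.6 : 99.0 : 100.0 : 44.4 : 7.1

7.5 : 44.6 : 99.0 : 100.0 : 44.4 : 7.1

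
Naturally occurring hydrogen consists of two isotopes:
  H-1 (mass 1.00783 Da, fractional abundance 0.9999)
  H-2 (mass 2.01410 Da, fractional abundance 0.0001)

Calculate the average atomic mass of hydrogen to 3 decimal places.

1.008 Da

Average mass = Σ (abundance × isotope mass) = 0.9999 × 1.00783 + 0.0001 × 2.01410
= 1.007729 + 0.000201 = 1.007930 Da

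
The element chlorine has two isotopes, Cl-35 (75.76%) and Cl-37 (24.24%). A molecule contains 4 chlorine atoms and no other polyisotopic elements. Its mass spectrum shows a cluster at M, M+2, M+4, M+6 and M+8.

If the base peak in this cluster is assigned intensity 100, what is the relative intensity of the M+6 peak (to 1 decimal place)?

Binomial terms of (0.7576 + 0.2424)^4: M 0.3294, M+2 0.4216, M+4 0.2023, M+6 0.0432, M+8 0.0035 → M+2 is the base peak.
P(M+2) = C(4,1) × 0.7576^3 × 0.2424^1 = 4 × 0.4348304 × 0.2424 = 0.421612 (base)
P(M+6) = C(4,3) × 0.7576^1 × 0.2424^3 = 4 × 0.7576 × 0.01424288 = 0.043162
Relative intensity = 0.043162 / 0.421612 × 100 = 10.2

10.2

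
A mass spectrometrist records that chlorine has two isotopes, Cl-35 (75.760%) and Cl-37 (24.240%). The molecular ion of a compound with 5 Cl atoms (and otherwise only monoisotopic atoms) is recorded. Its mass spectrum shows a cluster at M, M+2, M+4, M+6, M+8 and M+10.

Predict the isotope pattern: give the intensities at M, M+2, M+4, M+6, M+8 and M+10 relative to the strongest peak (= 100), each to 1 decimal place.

Expanding (0.75760 + 0.24240)^5:
P(M) = 0.75760^5 = 0.249574
P(M+2) = 5 × 0.75760^4 × 0.24240^1 = 0.399266
P(M+4) = 10 × 0.75760^3 × 0.24240^2 = 0.255497
P(M+6) = 10 × 0.75760^2 × 0.24240^3 = 0.081748
P(M+8) = 5 × 0.75760^1 × 0.24240^4 = 0.013078
P(M+10) = 0.24240^5 = 0.000837
The M+2 peak is largest (0.399266); scaling to 100 gives 62.5 : 100.0 : 64.0 : 20.5 : 3.3 : 0.2.

62.5 : 100.0 : 64.0 : 20.5 : 3.3 : 0.2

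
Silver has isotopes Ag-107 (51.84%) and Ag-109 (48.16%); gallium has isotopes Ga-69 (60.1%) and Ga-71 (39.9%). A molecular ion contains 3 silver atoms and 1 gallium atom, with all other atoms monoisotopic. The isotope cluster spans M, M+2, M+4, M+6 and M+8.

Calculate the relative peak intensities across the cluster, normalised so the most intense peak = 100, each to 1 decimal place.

Silver pattern (n=3): 0.13931407 : 0.38827347 : 0.36071085 : 0.11170161
Gallium pattern (n=1): 0.6010 : 0.3990
Convolve the two distributions (both contribute in 2-u steps):
  M: 0.13931407×0.6010 = 0.083728
  M+2: 0.13931407×0.3990 + 0.38827347×0.6010 = 0.288939
  M+4: 0.38827347×0.3990 + 0.36071085×0.6010 = 0.371708
  M+6: 0.36071085×0.3990 + 0.11170161×0.6010 = 0.211056
  M+8: 0.11170161×0.3990 = 0.044569
Scale to base peak (0.371708) = 100: 22.5 : 77.7 : 100.0 : 56.8 : 12.0

22.5 : 77.7 : 100.0 : 56.8 : 12.0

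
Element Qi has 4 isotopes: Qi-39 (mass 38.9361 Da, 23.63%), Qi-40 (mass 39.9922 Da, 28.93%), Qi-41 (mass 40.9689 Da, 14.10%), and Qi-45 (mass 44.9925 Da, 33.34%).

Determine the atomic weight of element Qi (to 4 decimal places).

Average mass = Σ (abundance × isotope mass) = 0.2363 × 38.9361 + 0.2893 × 39.9922 + 0.1410 × 40.9689 + 0.3334 × 44.9925
= 9.20060 + 11.56974 + 5.77661 + 15.00050 = 41.54745 Da

41.5475 Da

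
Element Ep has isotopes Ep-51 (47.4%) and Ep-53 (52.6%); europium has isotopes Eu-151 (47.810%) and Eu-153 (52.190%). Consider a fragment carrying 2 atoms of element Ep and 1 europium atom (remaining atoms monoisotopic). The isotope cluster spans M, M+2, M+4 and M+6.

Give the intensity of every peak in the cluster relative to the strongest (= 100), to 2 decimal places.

Element Ep pattern (n=2): 0.224676 : 0.498648 : 0.276676
Europium pattern (n=1): 0.4781 : 0.5219
Convolve the two distributions (both contribute in 2-u steps):
  M: 0.224676×0.4781 = 0.107418
  M+2: 0.224676×0.5219 + 0.498648×0.4781 = 0.355662
  M+4: 0.498648×0.5219 + 0.276676×0.4781 = 0.392523
  M+6: 0.276676×0.5219 = 0.144397
Scale to base peak (0.392523) = 100: 27.37 : 90.61 : 100.00 : 36.79

27.37 : 90.61 : 100.00 : 36.79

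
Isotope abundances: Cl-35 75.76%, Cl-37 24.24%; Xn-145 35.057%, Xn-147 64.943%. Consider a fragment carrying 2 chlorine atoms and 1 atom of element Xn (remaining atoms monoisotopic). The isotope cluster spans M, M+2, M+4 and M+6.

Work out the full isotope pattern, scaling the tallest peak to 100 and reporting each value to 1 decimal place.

40.1 : 100.0 : 51.7 : 7.6

Chlorine pattern (n=2): 0.57395776 : 0.36728448 : 0.05875776
Element Xn pattern (n=1): 0.35057 : 0.64943
Convolve the two distributions (both contribute in 2-u steps):
  M: 0.57395776×0.35057 = 0.201212
  M+2: 0.57395776×0.64943 + 0.36728448×0.35057 = 0.501504
  M+4: 0.36728448×0.64943 + 0.05875776×0.35057 = 0.259124
  M+6: 0.05875776×0.64943 = 0.038159
Scale to base peak (0.501504) = 100: 40.1 : 100.0 : 51.7 : 7.6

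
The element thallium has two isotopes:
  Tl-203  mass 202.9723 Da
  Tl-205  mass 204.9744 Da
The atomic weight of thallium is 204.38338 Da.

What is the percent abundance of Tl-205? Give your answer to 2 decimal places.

70.48%

With x = fraction of Tl-203 (so Tl-205 is 1 − x):
202.9723·x + 204.9744·(1 − x) = 204.38338
(202.9723 − 204.9744)·x = 204.38338 − 204.9744
x = -0.59102 / -2.0021 = 0.29520 → 29.52% Tl-203, 70.48% Tl-205.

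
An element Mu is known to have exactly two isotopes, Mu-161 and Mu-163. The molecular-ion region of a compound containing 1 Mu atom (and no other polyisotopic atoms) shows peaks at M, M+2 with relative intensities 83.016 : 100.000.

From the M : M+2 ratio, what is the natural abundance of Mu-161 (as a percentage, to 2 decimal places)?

45.36%

Let p = fractional abundance of Mu-161. I(M+2)/I(M) = [C(1,1)·p^0·(1−p)] / p^1 = 1·(1−p)/p = 100.000/83.016 = 1.2046
(1−p)/p = 1.2046/1 = 1.2046  ⇒  p = 1/(1 + 1.2046) = 0.4536
Mu-161: 45.36%, Mu-163: 54.64%.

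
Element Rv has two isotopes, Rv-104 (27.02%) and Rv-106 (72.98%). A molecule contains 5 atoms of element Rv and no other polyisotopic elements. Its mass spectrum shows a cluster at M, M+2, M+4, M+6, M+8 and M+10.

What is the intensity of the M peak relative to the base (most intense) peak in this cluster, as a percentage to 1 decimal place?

(0.2702 + 0.7298)^5 gives M 0.0014, M+2 0.0194, M+4 0.1051, M+6 0.2838, M+8 0.3832, M+10 0.2070; the largest is M+8.
P(M+8) = C(5,4) × 0.2702^1 × 0.7298^4 = 5 × 0.2702 × 0.28367132 = 0.383240 (base)
P(M) = C(5,0) × 0.2702^5 × 0.7298^0 = 1 × 0.00144021 × 1.0000 = 0.001440
Relative intensity = 0.001440 / 0.383240 × 100 = 0.4

0.4%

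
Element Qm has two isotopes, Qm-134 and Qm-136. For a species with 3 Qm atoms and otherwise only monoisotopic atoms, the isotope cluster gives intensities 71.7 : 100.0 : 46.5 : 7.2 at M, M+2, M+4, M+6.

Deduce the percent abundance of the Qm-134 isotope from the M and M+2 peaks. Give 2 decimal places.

68.26%

Write p for the Qm-134 fraction. I(M+2)/I(M) = [C(3,1)·p^2·(1−p)] / p^3 = 3·(1−p)/p = 100.0/71.7 = 1.3947
(1−p)/p = 1.3947/3 = 0.4649  ⇒  p = 1/(1 + 0.4649) = 0.6826
Qm-134: 68.26%, Qm-136: 31.74%.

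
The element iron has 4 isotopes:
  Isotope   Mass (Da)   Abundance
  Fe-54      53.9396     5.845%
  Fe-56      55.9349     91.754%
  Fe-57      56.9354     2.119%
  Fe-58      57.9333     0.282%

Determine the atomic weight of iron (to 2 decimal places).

55.85 Da

Average mass = Σ (abundance × isotope mass) = 0.05845 × 53.9396 + 0.91754 × 55.9349 + 0.02119 × 56.9354 + 0.00282 × 57.9333
= 3.15277 + 51.32251 + 1.20646 + 0.16337 = 55.84511 Da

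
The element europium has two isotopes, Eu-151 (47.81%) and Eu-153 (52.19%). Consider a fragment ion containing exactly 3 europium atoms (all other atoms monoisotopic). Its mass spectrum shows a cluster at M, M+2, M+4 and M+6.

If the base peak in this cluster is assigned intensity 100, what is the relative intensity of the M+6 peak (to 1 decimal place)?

Term probabilities: M 0.1093, M+2 0.3579, M+4 0.3907, M+6 0.1422. Base peak = M+4.
P(M+4) = C(3,2) × 0.4781^1 × 0.5219^2 = 3 × 0.4781 × 0.27237961 = 0.390674 (base)
P(M+6) = C(3,3) × 0.4781^0 × 0.5219^3 = 1 × 1.0000 × 0.14215492 = 0.142155
Relative intensity = 0.142155 / 0.390674 × 100 = 36.4

36.4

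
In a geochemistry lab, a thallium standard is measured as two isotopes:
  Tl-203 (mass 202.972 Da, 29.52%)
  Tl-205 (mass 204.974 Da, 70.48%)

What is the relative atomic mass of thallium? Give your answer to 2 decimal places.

204.38 Da

Ar = Σ fᵢ·mᵢ = 0.2952 × 202.972 + 0.7048 × 204.974
= 59.9173 + 144.4657 = 204.3830 Da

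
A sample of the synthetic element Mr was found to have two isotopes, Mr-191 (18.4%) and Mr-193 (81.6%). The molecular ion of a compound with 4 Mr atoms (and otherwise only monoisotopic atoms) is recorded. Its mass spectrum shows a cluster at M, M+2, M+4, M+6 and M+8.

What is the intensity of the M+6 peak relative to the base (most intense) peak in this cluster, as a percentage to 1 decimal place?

90.2%

Binomial terms of (0.184 + 0.816)^4: M 0.0011, M+2 0.0203, M+4 0.1353, M+6 0.3999, M+8 0.4434 → M+8 is the base peak.
P(M+8) = C(4,4) × 0.184^0 × 0.816^4 = 1 × 1.0000 × 0.44336421 = 0.443364 (base)
P(M+6) = C(4,3) × 0.184^1 × 0.816^3 = 4 × 0.1840 × 0.5433385 = 0.399897
Relative intensity = 0.399897 / 0.443364 × 100 = 90.2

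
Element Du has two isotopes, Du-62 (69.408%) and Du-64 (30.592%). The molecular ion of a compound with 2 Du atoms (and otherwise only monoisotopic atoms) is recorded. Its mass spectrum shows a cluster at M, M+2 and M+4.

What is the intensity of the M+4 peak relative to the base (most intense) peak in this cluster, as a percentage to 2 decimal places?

19.43%

Binomial terms of (0.69408 + 0.30592)^2: M 0.4817, M+2 0.4247, M+4 0.0936 → M is the base peak.
P(M) = C(2,0) × 0.69408^2 × 0.30592^0 = 1 × 0.48174705 × 1.0000 = 0.481747 (base)
P(M+4) = C(2,2) × 0.69408^0 × 0.30592^2 = 1 × 1.0000 × 0.09358705 = 0.093587
Relative intensity = 0.093587 / 0.481747 × 100 = 19.43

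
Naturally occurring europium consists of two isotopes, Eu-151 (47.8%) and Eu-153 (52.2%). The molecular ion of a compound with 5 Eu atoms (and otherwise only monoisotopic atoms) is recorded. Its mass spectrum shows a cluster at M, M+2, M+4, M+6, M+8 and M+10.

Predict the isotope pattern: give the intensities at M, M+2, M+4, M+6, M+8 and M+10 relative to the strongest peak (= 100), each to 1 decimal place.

Expanding (0.478 + 0.522)^5:
P(M) = 0.478^5 = 0.024954
P(M+2) = 5 × 0.478^4 × 0.522^1 = 0.136255
P(M+4) = 10 × 0.478^3 × 0.522^2 = 0.297594
P(M+6) = 10 × 0.478^2 × 0.522^3 = 0.324988
P(M+8) = 5 × 0.478^1 × 0.522^4 = 0.177452
P(M+10) = 0.522^5 = 0.038757
The M+6 peak is largest (0.324988); scaling to 100 gives 7.7 : 41.9 : 91.6 : 100.0 : 54.6 : 11.9.

7.7 : 41.9 : 91.6 : 100.0 : 54.6 : 11.9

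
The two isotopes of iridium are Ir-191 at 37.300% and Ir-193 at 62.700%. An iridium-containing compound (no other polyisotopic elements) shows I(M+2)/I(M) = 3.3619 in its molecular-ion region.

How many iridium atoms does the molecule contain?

For n independent Ir atoms, I(M+2)/I(M) = n · (abundance Ir-193) / (abundance Ir-191) = n · 0.62700/0.37300.
n = 3.3619 × 0.37300/0.62700 = 2.00 ≈ 2

2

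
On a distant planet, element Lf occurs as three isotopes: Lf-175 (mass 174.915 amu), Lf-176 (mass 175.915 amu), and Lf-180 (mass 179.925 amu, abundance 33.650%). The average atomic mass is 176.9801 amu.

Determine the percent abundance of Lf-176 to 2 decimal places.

The remaining 66.350% is split between Lf-175 (fraction x) and Lf-176 (fraction 0.66350 − x).
Substituting: 174.915x + 175.915(0.66350 − x) = 116.4353375
(174.915 − 175.915)x = -0.284265  ⇒  x = 0.28426, y = 0.37923
Lf-175: 28.43%, Lf-176: 37.92%.

37.92%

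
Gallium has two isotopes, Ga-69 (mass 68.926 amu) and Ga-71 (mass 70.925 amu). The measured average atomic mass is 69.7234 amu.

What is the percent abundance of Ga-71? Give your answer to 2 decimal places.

39.89%

With x = fraction of Ga-69 (so Ga-71 is 1 − x):
68.926·x + 70.925·(1 − x) = 69.7234
(68.926 − 70.925)·x = 69.7234 − 70.925
x = -1.2016 / -1.999 = 0.60110 → 60.11% Ga-69, 39.89% Ga-71.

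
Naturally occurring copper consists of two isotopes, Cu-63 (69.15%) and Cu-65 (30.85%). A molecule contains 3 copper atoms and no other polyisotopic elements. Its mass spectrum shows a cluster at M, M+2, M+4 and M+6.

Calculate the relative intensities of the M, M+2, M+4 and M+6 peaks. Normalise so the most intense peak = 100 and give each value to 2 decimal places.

Each Cu atom is independently Cu-63 (p = 0.6915) or Cu-65 (q = 0.3085); the cluster is the binomial expansion (p + q)^3.
P(M) = 0.6915^3 = 0.330656
P(M+2) = 3 × 0.6915^2 × 0.3085^1 = 0.442548
P(M+4) = 3 × 0.6915^1 × 0.3085^2 = 0.197435
P(M+6) = 0.3085^3 = 0.029361
The M+2 peak is largest (0.442548); scaling to 100 gives 74.72 : 100.00 : 44.61 : 6.63.

74.72 : 100.00 : 44.61 : 6.63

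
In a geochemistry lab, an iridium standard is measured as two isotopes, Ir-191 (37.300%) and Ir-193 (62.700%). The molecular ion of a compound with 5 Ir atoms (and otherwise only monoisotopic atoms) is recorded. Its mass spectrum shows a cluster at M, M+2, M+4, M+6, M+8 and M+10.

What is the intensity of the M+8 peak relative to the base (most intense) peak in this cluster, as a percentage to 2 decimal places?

84.05%

Binomial terms of (0.37300 + 0.62700)^5: M 0.0072, M+2 0.0607, M+4 0.2040, M+6 0.3429, M+8 0.2882, M+10 0.0969 → M+6 is the base peak.
P(M+6) = C(5,3) × 0.37300^2 × 0.62700^3 = 10 × 0.139129 × 0.24649188 = 0.342942 (base)
P(M+8) = C(5,4) × 0.37300^1 × 0.62700^4 = 5 × 0.3730 × 0.15455041 = 0.288237
Relative intensity = 0.288237 / 0.342942 × 100 = 84.05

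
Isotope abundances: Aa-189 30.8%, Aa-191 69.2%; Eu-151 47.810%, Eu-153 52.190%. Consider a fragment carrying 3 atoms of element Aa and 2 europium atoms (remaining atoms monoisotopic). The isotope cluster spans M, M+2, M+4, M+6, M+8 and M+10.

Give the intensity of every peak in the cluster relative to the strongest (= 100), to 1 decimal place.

1.9 : 17.0 : 59.2 : 100.0 : 81.6 : 25.8

Element Aa pattern (n=3): 0.02921811 : 0.19693766 : 0.44247034 : 0.33137389
Europium pattern (n=2): 0.22857961 : 0.49904078 : 0.27237961
Convolve the two distributions (both contribute in 2-u steps):
  M: 0.02921811×0.22857961 = 0.006679
  M+2: 0.02921811×0.49904078 + 0.19693766×0.22857961 = 0.059597
  M+4: 0.02921811×0.27237961 + 0.19693766×0.49904078 + 0.44247034×0.22857961 = 0.207378
  M+6: 0.19693766×0.27237961 + 0.44247034×0.49904078 + 0.33137389×0.22857961 = 0.350198
  M+8: 0.44247034×0.27237961 + 0.33137389×0.49904078 = 0.285889
  M+10: 0.33137389×0.27237961 = 0.090259
Scale to base peak (0.350198) = 100: 1.9 : 17.0 : 59.2 : 100.0 : 81.6 : 25.8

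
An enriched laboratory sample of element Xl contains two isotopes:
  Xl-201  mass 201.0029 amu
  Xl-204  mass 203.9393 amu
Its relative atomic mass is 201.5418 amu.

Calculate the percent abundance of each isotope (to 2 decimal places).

Let x be the fractional abundance of Xl-201; then Xl-204 has abundance 1 − x.
201.0029·x + 203.9393·(1 − x) = 201.5418
(201.0029 − 203.9393)·x = 201.5418 − 203.9393
x = -2.3975 / -2.9364 = 0.81648 → 81.65% Xl-201, 18.35% Xl-204.

Xl-201: 81.65%, Xl-204: 18.35%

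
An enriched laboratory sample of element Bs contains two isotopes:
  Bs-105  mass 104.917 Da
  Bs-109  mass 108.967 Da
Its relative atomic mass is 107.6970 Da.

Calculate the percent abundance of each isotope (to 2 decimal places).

Writing the weighted mean with unknown fraction x of Bs-105:
104.917·x + 108.967·(1 − x) = 107.6970
(104.917 − 108.967)·x = 107.6970 − 108.967
x = -1.2700 / -4.050 = 0.31358 → 31.36% Bs-105, 68.64% Bs-109.

Bs-105: 31.36%, Bs-109: 68.64%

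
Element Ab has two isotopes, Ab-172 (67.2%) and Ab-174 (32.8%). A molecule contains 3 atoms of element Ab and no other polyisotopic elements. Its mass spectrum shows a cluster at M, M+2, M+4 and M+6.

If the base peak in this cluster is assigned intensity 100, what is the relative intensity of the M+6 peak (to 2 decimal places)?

7.94

(0.672 + 0.328)^3 gives M 0.3035, M+2 0.4444, M+4 0.2169, M+6 0.0353; the largest is M+2.
P(M+2) = C(3,1) × 0.672^2 × 0.328^1 = 3 × 0.451584 × 0.3280 = 0.444359 (base)
P(M+6) = C(3,3) × 0.672^0 × 0.328^3 = 1 × 1.0000 × 0.03528755 = 0.035288
Relative intensity = 0.035288 / 0.444359 × 100 = 7.94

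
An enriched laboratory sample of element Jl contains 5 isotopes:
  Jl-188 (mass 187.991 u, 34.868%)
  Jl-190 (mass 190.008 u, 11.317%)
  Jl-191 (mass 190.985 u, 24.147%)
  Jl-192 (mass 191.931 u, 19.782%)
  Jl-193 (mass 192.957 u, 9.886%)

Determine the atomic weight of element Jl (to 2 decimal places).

Ar = Σ fᵢ·mᵢ = 0.34868 × 187.991 + 0.11317 × 190.008 + 0.24147 × 190.985 + 0.19782 × 191.931 + 0.09886 × 192.957
= 65.5487 + 21.5032 + 46.1171 + 37.9678 + 19.0757 = 190.2125 u

190.21 u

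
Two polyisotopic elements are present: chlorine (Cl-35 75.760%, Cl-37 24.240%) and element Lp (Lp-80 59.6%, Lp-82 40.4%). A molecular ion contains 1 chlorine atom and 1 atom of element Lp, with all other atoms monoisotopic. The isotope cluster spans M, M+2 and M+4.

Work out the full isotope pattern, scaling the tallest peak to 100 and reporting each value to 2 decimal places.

Chlorine pattern (n=1): 0.7576 : 0.2424
Element Lp pattern (n=1): 0.5960 : 0.4040
Convolve the two distributions (both contribute in 2-u steps):
  M: 0.7576×0.5960 = 0.451530
  M+2: 0.7576×0.4040 + 0.2424×0.5960 = 0.450541
  M+4: 0.2424×0.4040 = 0.097930
Scale to base peak (0.451530) = 100: 100.00 : 99.78 : 21.69

100.00 : 99.78 : 21.69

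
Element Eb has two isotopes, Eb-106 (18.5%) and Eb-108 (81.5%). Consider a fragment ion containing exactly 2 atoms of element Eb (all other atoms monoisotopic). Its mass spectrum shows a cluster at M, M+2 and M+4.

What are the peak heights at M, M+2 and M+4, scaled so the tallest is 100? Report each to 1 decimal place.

5.2 : 45.4 : 100.0

Expanding (0.185 + 0.815)^2:
P(M) = 0.185^2 = 0.034225
P(M+2) = 2 × 0.185^1 × 0.815^1 = 0.301550
P(M+4) = 0.815^2 = 0.664225
The M+4 peak is largest (0.664225); scaling to 100 gives 5.2 : 45.4 : 100.0.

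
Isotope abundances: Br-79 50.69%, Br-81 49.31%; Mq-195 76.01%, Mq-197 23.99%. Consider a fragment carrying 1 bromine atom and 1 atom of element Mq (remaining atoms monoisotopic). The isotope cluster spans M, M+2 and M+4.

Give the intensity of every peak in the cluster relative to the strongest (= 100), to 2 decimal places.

Bromine pattern (n=1): 0.5069 : 0.4931
Element Mq pattern (n=1): 0.7601 : 0.2399
Convolve the two distributions (both contribute in 2-u steps):
  M: 0.5069×0.7601 = 0.385295
  M+2: 0.5069×0.2399 + 0.4931×0.7601 = 0.496411
  M+4: 0.4931×0.2399 = 0.118295
Scale to base peak (0.496411) = 100: 77.62 : 100.00 : 23.83

77.62 : 100.00 : 23.83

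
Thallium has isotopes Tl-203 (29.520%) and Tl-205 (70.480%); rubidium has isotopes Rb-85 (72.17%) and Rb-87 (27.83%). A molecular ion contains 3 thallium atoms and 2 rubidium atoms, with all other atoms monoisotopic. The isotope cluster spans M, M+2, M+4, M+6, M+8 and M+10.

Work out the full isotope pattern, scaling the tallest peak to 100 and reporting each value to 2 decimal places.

3.59 : 28.47 : 81.73 : 100.00 : 46.80 : 7.26

Thallium pattern (n=3): 0.02572463 : 0.18425524 : 0.43991564 : 0.35010449
Rubidium pattern (n=2): 0.52085089 : 0.40169822 : 0.07745089
Convolve the two distributions (both contribute in 2-u steps):
  M: 0.02572463×0.52085089 = 0.013399
  M+2: 0.02572463×0.40169822 + 0.18425524×0.52085089 = 0.106303
  M+4: 0.02572463×0.07745089 + 0.18425524×0.40169822 + 0.43991564×0.52085089 = 0.305138
  M+6: 0.18425524×0.07745089 + 0.43991564×0.40169822 + 0.35010449×0.52085089 = 0.373336
  M+8: 0.43991564×0.07745089 + 0.35010449×0.40169822 = 0.174708
  M+10: 0.35010449×0.07745089 = 0.027116
Scale to base peak (0.373336) = 100: 3.59 : 28.47 : 81.73 : 100.00 : 46.80 : 7.26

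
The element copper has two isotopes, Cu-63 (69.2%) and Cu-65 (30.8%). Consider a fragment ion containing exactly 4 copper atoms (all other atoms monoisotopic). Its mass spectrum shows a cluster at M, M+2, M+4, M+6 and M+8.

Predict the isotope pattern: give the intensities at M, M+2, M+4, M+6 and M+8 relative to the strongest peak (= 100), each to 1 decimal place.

56.2 : 100.0 : 66.8 : 19.8 : 2.2

Each Cu atom is independently Cu-63 (p = 0.692) or Cu-65 (q = 0.308); the cluster is the binomial expansion (p + q)^4.
P(M) = 0.692^4 = 0.229311
P(M+2) = 4 × 0.692^3 × 0.308^1 = 0.408253
P(M+4) = 6 × 0.692^2 × 0.308^2 = 0.272562
P(M+6) = 4 × 0.692^1 × 0.308^3 = 0.080876
P(M+8) = 0.308^4 = 0.008999
The M+2 peak is largest (0.408253); scaling to 100 gives 56.2 : 100.0 : 66.8 : 19.8 : 2.2.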